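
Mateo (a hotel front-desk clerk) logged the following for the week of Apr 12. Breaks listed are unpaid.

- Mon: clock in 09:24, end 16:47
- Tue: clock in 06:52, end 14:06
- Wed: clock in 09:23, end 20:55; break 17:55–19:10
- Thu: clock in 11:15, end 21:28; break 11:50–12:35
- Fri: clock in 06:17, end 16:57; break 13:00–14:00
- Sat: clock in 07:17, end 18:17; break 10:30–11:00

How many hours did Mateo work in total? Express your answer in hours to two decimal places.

54.53 hours

Mon: 09:24–16:47 = 7 h 23 min
Tue: 06:52–14:06 = 7 h 14 min
Wed: 09:23–20:55 = 11 h 32 min; less 75 min break → 10 h 17 min
Thu: 11:15–21:28 = 10 h 13 min; less 45 min break → 9 h 28 min
Fri: 06:17–16:57 = 10 h 40 min; less 60 min break → 9 h 40 min
Sat: 07:17–18:17 = 11 h 0 min; less 30 min break → 10 h 30 min
Total: 7 h 23 min + 7 h 14 min + 10 h 17 min + 9 h 28 min + 9 h 40 min + 10 h 30 min = 54 h 32 min.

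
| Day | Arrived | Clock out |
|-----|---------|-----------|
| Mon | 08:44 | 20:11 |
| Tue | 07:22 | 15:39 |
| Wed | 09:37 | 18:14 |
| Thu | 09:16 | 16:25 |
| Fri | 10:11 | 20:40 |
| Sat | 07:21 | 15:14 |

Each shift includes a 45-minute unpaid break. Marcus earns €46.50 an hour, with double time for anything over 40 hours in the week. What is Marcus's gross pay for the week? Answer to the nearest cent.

Mon: 08:44–20:11 = 11 h 27 min; less 45 min break → 10 h 42 min
Tue: 07:22–15:39 = 8 h 17 min; less 45 min break → 7 h 32 min
Wed: 09:37–18:14 = 8 h 37 min; less 45 min break → 7 h 52 min
Thu: 09:16–16:25 = 7 h 9 min; less 45 min break → 6 h 24 min
Fri: 10:11–20:40 = 10 h 29 min; less 45 min break → 9 h 44 min
Sat: 07:21–15:14 = 7 h 53 min; less 45 min break → 7 h 8 min
Total worked: 49 h 22 min = 2962 min.
Regular 40 h 0 min = 2400 min at €46.50/h; overtime 9 h 22 min = 562 min at €93.00/h.
Pay = (2400 × €46.50 + 562 × €93.00) ÷ 60 = €2731.10.

€2731.10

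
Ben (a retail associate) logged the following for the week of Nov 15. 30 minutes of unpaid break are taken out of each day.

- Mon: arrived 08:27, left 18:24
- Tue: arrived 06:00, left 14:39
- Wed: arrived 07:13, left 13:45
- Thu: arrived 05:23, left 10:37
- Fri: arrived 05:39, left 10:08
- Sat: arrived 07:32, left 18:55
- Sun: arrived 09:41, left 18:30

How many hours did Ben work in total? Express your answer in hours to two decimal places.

Mon: 08:27–18:24 = 9 h 57 min; less 30 min break → 9 h 27 min
Tue: 06:00–14:39 = 8 h 39 min; less 30 min break → 8 h 9 min
Wed: 07:13–13:45 = 6 h 32 min; less 30 min break → 6 h 2 min
Thu: 05:23–10:37 = 5 h 14 min; less 30 min break → 4 h 44 min
Fri: 05:39–10:08 = 4 h 29 min; less 30 min break → 3 h 59 min
Sat: 07:32–18:55 = 11 h 23 min; less 30 min break → 10 h 53 min
Sun: 09:41–18:30 = 8 h 49 min; less 30 min break → 8 h 19 min
Total: 9 h 27 min + 8 h 9 min + 6 h 2 min + 4 h 44 min + 3 h 59 min + 10 h 53 min + 8 h 19 min = 51 h 33 min.

51.55 hours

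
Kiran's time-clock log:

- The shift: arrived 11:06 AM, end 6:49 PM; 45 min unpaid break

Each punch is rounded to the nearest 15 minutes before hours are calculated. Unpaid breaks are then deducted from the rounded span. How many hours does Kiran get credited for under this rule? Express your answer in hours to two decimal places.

The shift: in 11:06 AM→11:00 AM, out 6:49 PM→6:45 PM; 7 h 45 min − 45 min = 7 h 0 min

7.00 hours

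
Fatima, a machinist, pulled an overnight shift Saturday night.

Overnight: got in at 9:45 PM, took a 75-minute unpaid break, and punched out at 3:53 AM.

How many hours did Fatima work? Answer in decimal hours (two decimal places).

Overnight: 9:45 PM → midnight = 2 h 15 min; midnight → 3:53 AM = 3 h 53 min; span 6 h 8 min; less 75 min break → 4 h 53 min

4.88 hours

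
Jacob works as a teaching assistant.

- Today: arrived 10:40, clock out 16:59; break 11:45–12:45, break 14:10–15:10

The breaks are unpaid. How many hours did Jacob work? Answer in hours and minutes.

4 h 19 min

Today: 10:40–16:59 = 6 h 19 min; less 120 min break → 4 h 19 min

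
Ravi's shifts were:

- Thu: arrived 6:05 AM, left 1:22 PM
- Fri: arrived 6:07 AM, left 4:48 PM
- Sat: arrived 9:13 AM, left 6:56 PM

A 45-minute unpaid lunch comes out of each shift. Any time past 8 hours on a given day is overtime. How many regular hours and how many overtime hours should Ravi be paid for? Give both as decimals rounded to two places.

Regular 22.53 hours, overtime 2.90 hours

Thu: 6:05 AM–1:22 PM = 7 h 17 min; less 45 min break → 6 h 32 min
Fri: 6:07 AM–4:48 PM = 10 h 41 min; less 45 min break → 9 h 56 min
Sat: 9:13 AM–6:56 PM = 9 h 43 min; less 45 min break → 8 h 58 min
Thu reg 6 h 32 min / OT 0 h 0 min; Fri reg 8 h 0 min / OT 1 h 56 min; Sat reg 8 h 0 min / OT 0 h 58 min.
Totals: regular 22 h 32 min, overtime 2 h 54 min.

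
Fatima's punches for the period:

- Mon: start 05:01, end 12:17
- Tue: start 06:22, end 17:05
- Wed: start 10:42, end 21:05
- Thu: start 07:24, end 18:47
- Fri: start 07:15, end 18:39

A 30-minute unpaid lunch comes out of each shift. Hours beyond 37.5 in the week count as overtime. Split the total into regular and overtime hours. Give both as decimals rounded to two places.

Regular 37.50 hours, overtime 11.15 hours

Mon: 05:01–12:17 = 7 h 16 min; less 30 min break → 6 h 46 min
Tue: 06:22–17:05 = 10 h 43 min; less 30 min break → 10 h 13 min
Wed: 10:42–21:05 = 10 h 23 min; less 30 min break → 9 h 53 min
Thu: 07:24–18:47 = 11 h 23 min; less 30 min break → 10 h 53 min
Fri: 07:15–18:39 = 11 h 24 min; less 30 min break → 10 h 54 min
Total worked: 48 h 39 min = 48.65 h.
Threshold 37.5 h → overtime 11 h 9 min, regular 37 h 30 min.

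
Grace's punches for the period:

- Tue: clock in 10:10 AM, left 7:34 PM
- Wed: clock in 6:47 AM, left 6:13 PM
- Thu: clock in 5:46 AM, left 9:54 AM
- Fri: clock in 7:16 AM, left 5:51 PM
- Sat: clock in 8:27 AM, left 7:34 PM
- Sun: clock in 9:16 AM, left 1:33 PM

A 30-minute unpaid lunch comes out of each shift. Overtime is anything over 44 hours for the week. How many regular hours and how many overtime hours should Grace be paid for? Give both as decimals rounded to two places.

Tue: 10:10 AM–7:34 PM = 9 h 24 min; less 30 min break → 8 h 54 min
Wed: 6:47 AM–6:13 PM = 11 h 26 min; less 30 min break → 10 h 56 min
Thu: 5:46 AM–9:54 AM = 4 h 8 min; less 30 min break → 3 h 38 min
Fri: 7:16 AM–5:51 PM = 10 h 35 min; less 30 min break → 10 h 5 min
Sat: 8:27 AM–7:34 PM = 11 h 7 min; less 30 min break → 10 h 37 min
Sun: 9:16 AM–1:33 PM = 4 h 17 min; less 30 min break → 3 h 47 min
Total worked: 47 h 57 min = 47.95 h.
Threshold 44 h → overtime 3 h 57 min, regular 44 h 0 min.

Regular 44.00 hours, overtime 3.95 hours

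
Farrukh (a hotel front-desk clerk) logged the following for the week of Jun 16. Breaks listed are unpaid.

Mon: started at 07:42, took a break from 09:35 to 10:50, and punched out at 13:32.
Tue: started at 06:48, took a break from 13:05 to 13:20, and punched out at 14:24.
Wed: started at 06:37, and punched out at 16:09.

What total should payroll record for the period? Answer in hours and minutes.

21 h 28 min

Mon: 07:42–13:32 = 5 h 50 min; less 75 min break → 4 h 35 min
Tue: 06:48–14:24 = 7 h 36 min; less 15 min break → 7 h 21 min
Wed: 06:37–16:09 = 9 h 32 min
Total: 4 h 35 min + 7 h 21 min + 9 h 32 min = 21 h 28 min.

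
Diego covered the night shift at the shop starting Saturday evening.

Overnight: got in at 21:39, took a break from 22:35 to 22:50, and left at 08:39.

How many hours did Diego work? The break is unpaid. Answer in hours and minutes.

10 h 45 min

Overnight: 21:39 → midnight = 2 h 21 min; midnight → 08:39 = 8 h 39 min; span 11 h 0 min; less 15 min break → 10 h 45 min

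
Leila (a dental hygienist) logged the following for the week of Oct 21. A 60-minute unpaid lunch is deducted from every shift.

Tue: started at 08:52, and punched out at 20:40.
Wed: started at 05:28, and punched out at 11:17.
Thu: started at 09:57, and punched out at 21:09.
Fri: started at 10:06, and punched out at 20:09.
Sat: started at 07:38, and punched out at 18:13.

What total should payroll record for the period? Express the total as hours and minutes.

44 h 27 min

Tue: 08:52–20:40 = 11 h 48 min; less 60 min break → 10 h 48 min
Wed: 05:28–11:17 = 5 h 49 min; less 60 min break → 4 h 49 min
Thu: 09:57–21:09 = 11 h 12 min; less 60 min break → 10 h 12 min
Fri: 10:06–20:09 = 10 h 3 min; less 60 min break → 9 h 3 min
Sat: 07:38–18:13 = 10 h 35 min; less 60 min break → 9 h 35 min
Total: 10 h 48 min + 4 h 49 min + 10 h 12 min + 9 h 3 min + 9 h 35 min = 44 h 27 min.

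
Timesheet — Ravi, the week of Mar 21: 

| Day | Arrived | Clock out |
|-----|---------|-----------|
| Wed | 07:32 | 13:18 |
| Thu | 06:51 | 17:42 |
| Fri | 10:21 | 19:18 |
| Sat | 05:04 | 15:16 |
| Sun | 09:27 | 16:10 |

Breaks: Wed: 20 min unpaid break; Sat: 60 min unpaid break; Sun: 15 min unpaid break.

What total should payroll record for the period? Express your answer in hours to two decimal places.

40.90 hours

Wed: 07:32–13:18 = 5 h 46 min; less 20 min break → 5 h 26 min
Thu: 06:51–17:42 = 10 h 51 min
Fri: 10:21–19:18 = 8 h 57 min
Sat: 05:04–15:16 = 10 h 12 min; less 60 min break → 9 h 12 min
Sun: 09:27–16:10 = 6 h 43 min; less 15 min break → 6 h 28 min
Total: 5 h 26 min + 10 h 51 min + 8 h 57 min + 9 h 12 min + 6 h 28 min = 40 h 54 min.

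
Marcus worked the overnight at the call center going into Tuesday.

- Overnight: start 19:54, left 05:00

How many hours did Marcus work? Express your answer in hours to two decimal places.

Overnight: 19:54 → midnight = 4 h 6 min; midnight → 05:00 = 5 h 0 min; span 9 h 6 min

9.10 hours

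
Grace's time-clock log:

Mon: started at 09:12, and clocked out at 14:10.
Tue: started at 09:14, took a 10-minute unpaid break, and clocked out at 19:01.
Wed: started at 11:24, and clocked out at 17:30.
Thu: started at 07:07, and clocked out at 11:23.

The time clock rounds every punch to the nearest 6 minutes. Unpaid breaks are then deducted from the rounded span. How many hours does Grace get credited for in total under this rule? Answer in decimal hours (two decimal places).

25.03 hours

Mon: in 09:12→09:12, out 14:10→14:12; 5 h 0 min
Tue: in 09:14→09:12, out 19:01→19:00; 9 h 48 min − 10 min = 9 h 38 min
Wed: in 11:24→11:24, out 17:30→17:30; 6 h 6 min
Thu: in 07:07→07:06, out 11:23→11:24; 4 h 18 min
Total credited: 25 h 2 min.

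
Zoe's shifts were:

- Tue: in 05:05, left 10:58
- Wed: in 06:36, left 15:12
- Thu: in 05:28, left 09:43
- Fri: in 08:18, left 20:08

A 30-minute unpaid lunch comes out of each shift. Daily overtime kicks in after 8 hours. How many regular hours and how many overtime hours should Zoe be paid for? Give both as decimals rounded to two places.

Regular 25.13 hours, overtime 3.43 hours

Tue: 05:05–10:58 = 5 h 53 min; less 30 min break → 5 h 23 min
Wed: 06:36–15:12 = 8 h 36 min; less 30 min break → 8 h 6 min
Thu: 05:28–09:43 = 4 h 15 min; less 30 min break → 3 h 45 min
Fri: 08:18–20:08 = 11 h 50 min; less 30 min break → 11 h 20 min
Tue reg 5 h 23 min / OT 0 h 0 min; Wed reg 8 h 0 min / OT 0 h 6 min; Thu reg 3 h 45 min / OT 0 h 0 min; Fri reg 8 h 0 min / OT 3 h 20 min.
Totals: regular 25 h 8 min, overtime 3 h 26 min.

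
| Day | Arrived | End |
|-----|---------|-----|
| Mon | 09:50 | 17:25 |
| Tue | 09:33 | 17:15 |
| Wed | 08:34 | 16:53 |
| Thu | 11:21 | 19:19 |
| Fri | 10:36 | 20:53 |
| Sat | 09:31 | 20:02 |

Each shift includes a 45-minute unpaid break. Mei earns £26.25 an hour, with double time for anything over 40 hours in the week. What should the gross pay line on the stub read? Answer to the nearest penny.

£1463.00

Mon: 09:50–17:25 = 7 h 35 min; less 45 min break → 6 h 50 min
Tue: 09:33–17:15 = 7 h 42 min; less 45 min break → 6 h 57 min
Wed: 08:34–16:53 = 8 h 19 min; less 45 min break → 7 h 34 min
Thu: 11:21–19:19 = 7 h 58 min; less 45 min break → 7 h 13 min
Fri: 10:36–20:53 = 10 h 17 min; less 45 min break → 9 h 32 min
Sat: 09:31–20:02 = 10 h 31 min; less 45 min break → 9 h 46 min
Total worked: 47 h 52 min = 2872 min.
Regular 40 h 0 min = 2400 min at £26.25/h; overtime 7 h 52 min = 472 min at £52.50/h.
Pay = (2400 × £26.25 + 472 × £52.50) ÷ 60 = £1463.00.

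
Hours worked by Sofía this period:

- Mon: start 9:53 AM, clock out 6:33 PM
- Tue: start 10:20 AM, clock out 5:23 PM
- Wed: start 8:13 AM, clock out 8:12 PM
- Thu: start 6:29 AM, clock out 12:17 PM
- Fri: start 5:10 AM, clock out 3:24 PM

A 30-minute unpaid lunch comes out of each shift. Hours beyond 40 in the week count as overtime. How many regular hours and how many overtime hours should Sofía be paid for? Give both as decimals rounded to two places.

Regular 40.00 hours, overtime 1.23 hours

Mon: 9:53 AM–6:33 PM = 8 h 40 min; less 30 min break → 8 h 10 min
Tue: 10:20 AM–5:23 PM = 7 h 3 min; less 30 min break → 6 h 33 min
Wed: 8:13 AM–8:12 PM = 11 h 59 min; less 30 min break → 11 h 29 min
Thu: 6:29 AM–12:17 PM = 5 h 48 min; less 30 min break → 5 h 18 min
Fri: 5:10 AM–3:24 PM = 10 h 14 min; less 30 min break → 9 h 44 min
Total worked: 41 h 14 min = 41.23 h.
Threshold 40 h → overtime 1 h 14 min, regular 40 h 0 min.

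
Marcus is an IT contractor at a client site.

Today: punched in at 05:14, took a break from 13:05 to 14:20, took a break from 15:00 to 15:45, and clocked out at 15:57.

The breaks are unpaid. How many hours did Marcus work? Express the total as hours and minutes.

Today: 05:14–15:57 = 10 h 43 min; less 120 min break → 8 h 43 min

8 h 43 min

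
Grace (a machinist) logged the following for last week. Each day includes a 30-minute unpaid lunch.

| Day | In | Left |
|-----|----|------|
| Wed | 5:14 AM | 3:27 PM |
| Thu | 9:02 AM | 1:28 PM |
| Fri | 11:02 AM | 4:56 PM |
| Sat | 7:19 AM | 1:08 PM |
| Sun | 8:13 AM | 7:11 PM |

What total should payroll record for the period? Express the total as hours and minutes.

34 h 50 min

Wed: 5:14 AM–3:27 PM = 10 h 13 min; less 30 min break → 9 h 43 min
Thu: 9:02 AM–1:28 PM = 4 h 26 min; less 30 min break → 3 h 56 min
Fri: 11:02 AM–4:56 PM = 5 h 54 min; less 30 min break → 5 h 24 min
Sat: 7:19 AM–1:08 PM = 5 h 49 min; less 30 min break → 5 h 19 min
Sun: 8:13 AM–7:11 PM = 10 h 58 min; less 30 min break → 10 h 28 min
Total: 9 h 43 min + 3 h 56 min + 5 h 24 min + 5 h 19 min + 10 h 28 min = 34 h 50 min.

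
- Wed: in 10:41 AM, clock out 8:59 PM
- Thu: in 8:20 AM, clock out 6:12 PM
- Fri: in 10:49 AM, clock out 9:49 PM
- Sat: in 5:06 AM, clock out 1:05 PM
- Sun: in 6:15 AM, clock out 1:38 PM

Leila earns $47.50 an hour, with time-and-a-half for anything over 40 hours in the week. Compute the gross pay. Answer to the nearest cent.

$2365.50

Wed: 10:41 AM–8:59 PM = 10 h 18 min
Thu: 8:20 AM–6:12 PM = 9 h 52 min
Fri: 10:49 AM–9:49 PM = 11 h 0 min
Sat: 5:06 AM–1:05 PM = 7 h 59 min
Sun: 6:15 AM–1:38 PM = 7 h 23 min
Total worked: 46 h 32 min = 2792 min.
Regular 40 h 0 min = 2400 min at $47.50/h; overtime 6 h 32 min = 392 min at $71.25/h.
Pay = (2400 × $47.50 + 392 × $71.25) ÷ 60 = $2365.50.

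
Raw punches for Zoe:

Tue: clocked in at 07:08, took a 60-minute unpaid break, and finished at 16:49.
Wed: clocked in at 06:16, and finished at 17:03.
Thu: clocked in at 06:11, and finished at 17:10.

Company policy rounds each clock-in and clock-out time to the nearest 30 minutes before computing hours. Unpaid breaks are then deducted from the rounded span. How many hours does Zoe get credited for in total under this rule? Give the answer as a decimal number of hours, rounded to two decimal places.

Tue: in 07:08→07:00, out 16:49→17:00; 10 h 0 min − 60 min = 9 h 0 min
Wed: in 06:16→06:30, out 17:03→17:00; 10 h 30 min
Thu: in 06:11→06:00, out 17:10→17:00; 11 h 0 min
Total credited: 30 h 30 min.

30.50 hours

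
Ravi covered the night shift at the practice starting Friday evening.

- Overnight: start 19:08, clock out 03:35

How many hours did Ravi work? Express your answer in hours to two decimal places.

Overnight: 19:08 → midnight = 4 h 52 min; midnight → 03:35 = 3 h 35 min; span 8 h 27 min

8.45 hours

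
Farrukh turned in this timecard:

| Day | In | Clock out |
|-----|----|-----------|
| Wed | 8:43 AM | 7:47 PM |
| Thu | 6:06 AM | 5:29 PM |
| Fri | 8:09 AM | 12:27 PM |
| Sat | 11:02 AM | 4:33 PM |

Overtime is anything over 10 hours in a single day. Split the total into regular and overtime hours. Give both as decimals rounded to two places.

Wed: 8:43 AM–7:47 PM = 11 h 4 min
Thu: 6:06 AM–5:29 PM = 11 h 23 min
Fri: 8:09 AM–12:27 PM = 4 h 18 min
Sat: 11:02 AM–4:33 PM = 5 h 31 min
Wed reg 10 h 0 min / OT 1 h 4 min; Thu reg 10 h 0 min / OT 1 h 23 min; Fri reg 4 h 18 min / OT 0 h 0 min; Sat reg 5 h 31 min / OT 0 h 0 min.
Totals: regular 29 h 49 min, overtime 2 h 27 min.

Regular 29.82 hours, overtime 2.45 hours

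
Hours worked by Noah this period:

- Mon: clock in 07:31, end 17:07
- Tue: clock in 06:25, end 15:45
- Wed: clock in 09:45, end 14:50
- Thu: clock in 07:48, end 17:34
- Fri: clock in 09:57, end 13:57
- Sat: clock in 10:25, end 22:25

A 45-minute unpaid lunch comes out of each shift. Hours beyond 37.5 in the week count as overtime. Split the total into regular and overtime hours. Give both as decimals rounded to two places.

Regular 37.50 hours, overtime 7.78 hours

Mon: 07:31–17:07 = 9 h 36 min; less 45 min break → 8 h 51 min
Tue: 06:25–15:45 = 9 h 20 min; less 45 min break → 8 h 35 min
Wed: 09:45–14:50 = 5 h 5 min; less 45 min break → 4 h 20 min
Thu: 07:48–17:34 = 9 h 46 min; less 45 min break → 9 h 1 min
Fri: 09:57–13:57 = 4 h 0 min; less 45 min break → 3 h 15 min
Sat: 10:25–22:25 = 12 h 0 min; less 45 min break → 11 h 15 min
Total worked: 45 h 17 min = 45.28 h.
Threshold 37.5 h → overtime 7 h 47 min, regular 37 h 30 min.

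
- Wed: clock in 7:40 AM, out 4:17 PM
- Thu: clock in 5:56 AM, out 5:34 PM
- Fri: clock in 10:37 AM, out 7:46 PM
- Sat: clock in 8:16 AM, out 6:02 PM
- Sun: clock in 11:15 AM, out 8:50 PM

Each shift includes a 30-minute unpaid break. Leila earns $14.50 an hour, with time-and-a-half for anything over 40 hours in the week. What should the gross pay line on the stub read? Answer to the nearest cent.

$715.94

Wed: 7:40 AM–4:17 PM = 8 h 37 min; less 30 min break → 8 h 7 min
Thu: 5:56 AM–5:34 PM = 11 h 38 min; less 30 min break → 11 h 8 min
Fri: 10:37 AM–7:46 PM = 9 h 9 min; less 30 min break → 8 h 39 min
Sat: 8:16 AM–6:02 PM = 9 h 46 min; less 30 min break → 9 h 16 min
Sun: 11:15 AM–8:50 PM = 9 h 35 min; less 30 min break → 9 h 5 min
Total worked: 46 h 15 min = 2775 min.
Regular 40 h 0 min = 2400 min at $14.50/h; overtime 6 h 15 min = 375 min at $21.75/h.
Pay = (2400 × $14.50 + 375 × $21.75) ÷ 60 = $715.94.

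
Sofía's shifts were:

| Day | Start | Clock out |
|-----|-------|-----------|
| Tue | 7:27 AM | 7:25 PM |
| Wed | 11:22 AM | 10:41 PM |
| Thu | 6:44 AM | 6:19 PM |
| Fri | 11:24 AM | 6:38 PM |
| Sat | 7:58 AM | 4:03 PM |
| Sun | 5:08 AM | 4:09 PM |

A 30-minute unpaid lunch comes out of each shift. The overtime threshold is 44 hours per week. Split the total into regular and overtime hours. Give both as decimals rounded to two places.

Regular 44.00 hours, overtime 14.20 hours

Tue: 7:27 AM–7:25 PM = 11 h 58 min; less 30 min break → 11 h 28 min
Wed: 11:22 AM–10:41 PM = 11 h 19 min; less 30 min break → 10 h 49 min
Thu: 6:44 AM–6:19 PM = 11 h 35 min; less 30 min break → 11 h 5 min
Fri: 11:24 AM–6:38 PM = 7 h 14 min; less 30 min break → 6 h 44 min
Sat: 7:58 AM–4:03 PM = 8 h 5 min; less 30 min break → 7 h 35 min
Sun: 5:08 AM–4:09 PM = 11 h 1 min; less 30 min break → 10 h 31 min
Total worked: 58 h 12 min = 58.20 h.
Threshold 44 h → overtime 14 h 12 min, regular 44 h 0 min.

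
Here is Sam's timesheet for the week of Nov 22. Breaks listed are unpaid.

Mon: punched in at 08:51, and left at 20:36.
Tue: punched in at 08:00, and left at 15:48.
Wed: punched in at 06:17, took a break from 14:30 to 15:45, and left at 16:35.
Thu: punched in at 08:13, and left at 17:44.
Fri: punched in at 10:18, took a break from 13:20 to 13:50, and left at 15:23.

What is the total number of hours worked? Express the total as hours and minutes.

Mon: 08:51–20:36 = 11 h 45 min
Tue: 08:00–15:48 = 7 h 48 min
Wed: 06:17–16:35 = 10 h 18 min; less 75 min break → 9 h 3 min
Thu: 08:13–17:44 = 9 h 31 min
Fri: 10:18–15:23 = 5 h 5 min; less 30 min break → 4 h 35 min
Total: 11 h 45 min + 7 h 48 min + 9 h 3 min + 9 h 31 min + 4 h 35 min = 42 h 42 min.

42 h 42 min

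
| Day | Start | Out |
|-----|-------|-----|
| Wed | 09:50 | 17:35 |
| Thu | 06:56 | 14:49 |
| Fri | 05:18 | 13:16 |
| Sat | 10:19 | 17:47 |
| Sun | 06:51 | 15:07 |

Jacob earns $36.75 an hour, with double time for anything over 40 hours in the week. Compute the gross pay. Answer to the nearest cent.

Wed: 09:50–17:35 = 7 h 45 min
Thu: 06:56–14:49 = 7 h 53 min
Fri: 05:18–13:16 = 7 h 58 min
Sat: 10:19–17:47 = 7 h 28 min
Sun: 06:51–15:07 = 8 h 16 min
Total worked: 39 h 20 min = 2360 min.
Regular 39 h 20 min = 2360 min at $36.75/h; overtime 0 h 0 min = 0 min at $73.50/h.
Pay = (2360 × $36.75 + 0 × $73.50) ÷ 60 = $1445.50.

$1445.50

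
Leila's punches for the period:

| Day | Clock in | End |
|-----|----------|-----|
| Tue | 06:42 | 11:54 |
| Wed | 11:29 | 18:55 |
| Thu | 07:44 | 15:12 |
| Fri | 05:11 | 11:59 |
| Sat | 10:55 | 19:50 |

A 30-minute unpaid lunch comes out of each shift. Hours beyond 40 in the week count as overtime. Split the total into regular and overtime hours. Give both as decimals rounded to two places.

Tue: 06:42–11:54 = 5 h 12 min; less 30 min break → 4 h 42 min
Wed: 11:29–18:55 = 7 h 26 min; less 30 min break → 6 h 56 min
Thu: 07:44–15:12 = 7 h 28 min; less 30 min break → 6 h 58 min
Fri: 05:11–11:59 = 6 h 48 min; less 30 min break → 6 h 18 min
Sat: 10:55–19:50 = 8 h 55 min; less 30 min break → 8 h 25 min
Total worked: 33 h 19 min = 33.32 h.
Threshold 40 h → overtime 0 h 0 min, regular 33 h 19 min.

Regular 33.32 hours, overtime 0.00 hours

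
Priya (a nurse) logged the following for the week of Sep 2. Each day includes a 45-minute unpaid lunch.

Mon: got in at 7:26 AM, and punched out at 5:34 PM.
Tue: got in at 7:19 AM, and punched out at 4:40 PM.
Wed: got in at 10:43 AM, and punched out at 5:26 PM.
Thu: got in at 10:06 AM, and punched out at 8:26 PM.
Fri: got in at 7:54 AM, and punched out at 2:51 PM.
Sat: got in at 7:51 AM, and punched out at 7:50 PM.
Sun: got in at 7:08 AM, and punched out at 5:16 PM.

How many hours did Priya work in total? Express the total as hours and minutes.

60 h 21 min

Mon: 7:26 AM–5:34 PM = 10 h 8 min; less 45 min break → 9 h 23 min
Tue: 7:19 AM–4:40 PM = 9 h 21 min; less 45 min break → 8 h 36 min
Wed: 10:43 AM–5:26 PM = 6 h 43 min; less 45 min break → 5 h 58 min
Thu: 10:06 AM–8:26 PM = 10 h 20 min; less 45 min break → 9 h 35 min
Fri: 7:54 AM–2:51 PM = 6 h 57 min; less 45 min break → 6 h 12 min
Sat: 7:51 AM–7:50 PM = 11 h 59 min; less 45 min break → 11 h 14 min
Sun: 7:08 AM–5:16 PM = 10 h 8 min; less 45 min break → 9 h 23 min
Total: 9 h 23 min + 8 h 36 min + 5 h 58 min + 9 h 35 min + 6 h 12 min + 11 h 14 min + 9 h 23 min = 60 h 21 min.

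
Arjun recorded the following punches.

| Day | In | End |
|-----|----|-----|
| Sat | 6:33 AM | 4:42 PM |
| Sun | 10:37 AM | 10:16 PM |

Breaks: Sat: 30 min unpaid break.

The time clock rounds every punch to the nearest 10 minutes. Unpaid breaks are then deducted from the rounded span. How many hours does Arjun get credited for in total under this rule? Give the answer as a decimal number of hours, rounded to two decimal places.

Sat: in 6:33 AM→6:30 AM, out 4:42 PM→4:40 PM; 10 h 10 min − 30 min = 9 h 40 min
Sun: in 10:37 AM→10:40 AM, out 10:16 PM→10:20 PM; 11 h 40 min
Total credited: 21 h 20 min.

21.33 hours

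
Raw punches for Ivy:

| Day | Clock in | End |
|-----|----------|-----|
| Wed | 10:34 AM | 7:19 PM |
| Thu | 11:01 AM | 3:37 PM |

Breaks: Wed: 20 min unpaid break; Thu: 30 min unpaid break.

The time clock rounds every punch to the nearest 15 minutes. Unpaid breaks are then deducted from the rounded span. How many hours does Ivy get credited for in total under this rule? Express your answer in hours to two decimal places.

Wed: in 10:34 AM→10:30 AM, out 7:19 PM→7:15 PM; 8 h 45 min − 20 min = 8 h 25 min
Thu: in 11:01 AM→11:00 AM, out 3:37 PM→3:30 PM; 4 h 30 min − 30 min = 4 h 0 min
Total credited: 12 h 25 min.

12.42 hours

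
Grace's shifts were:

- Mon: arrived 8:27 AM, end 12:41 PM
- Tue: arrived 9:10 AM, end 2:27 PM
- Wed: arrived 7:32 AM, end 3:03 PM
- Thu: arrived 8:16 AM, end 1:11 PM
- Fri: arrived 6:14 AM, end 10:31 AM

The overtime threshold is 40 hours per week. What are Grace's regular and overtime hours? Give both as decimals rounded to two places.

Mon: 8:27 AM–12:41 PM = 4 h 14 min
Tue: 9:10 AM–2:27 PM = 5 h 17 min
Wed: 7:32 AM–3:03 PM = 7 h 31 min
Thu: 8:16 AM–1:11 PM = 4 h 55 min
Fri: 6:14 AM–10:31 AM = 4 h 17 min
Total worked: 26 h 14 min = 26.23 h.
Threshold 40 h → overtime 0 h 0 min, regular 26 h 14 min.

Regular 26.23 hours, overtime 0.00 hours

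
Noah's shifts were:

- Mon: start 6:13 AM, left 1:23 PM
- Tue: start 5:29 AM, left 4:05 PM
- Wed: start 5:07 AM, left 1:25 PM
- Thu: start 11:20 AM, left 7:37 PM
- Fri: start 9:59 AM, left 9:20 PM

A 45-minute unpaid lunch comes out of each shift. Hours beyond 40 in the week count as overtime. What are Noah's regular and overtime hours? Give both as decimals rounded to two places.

Regular 40.00 hours, overtime 1.95 hours

Mon: 6:13 AM–1:23 PM = 7 h 10 min; less 45 min break → 6 h 25 min
Tue: 5:29 AM–4:05 PM = 10 h 36 min; less 45 min break → 9 h 51 min
Wed: 5:07 AM–1:25 PM = 8 h 18 min; less 45 min break → 7 h 33 min
Thu: 11:20 AM–7:37 PM = 8 h 17 min; less 45 min break → 7 h 32 min
Fri: 9:59 AM–9:20 PM = 11 h 21 min; less 45 min break → 10 h 36 min
Total worked: 41 h 57 min = 41.95 h.
Threshold 40 h → overtime 1 h 57 min, regular 40 h 0 min.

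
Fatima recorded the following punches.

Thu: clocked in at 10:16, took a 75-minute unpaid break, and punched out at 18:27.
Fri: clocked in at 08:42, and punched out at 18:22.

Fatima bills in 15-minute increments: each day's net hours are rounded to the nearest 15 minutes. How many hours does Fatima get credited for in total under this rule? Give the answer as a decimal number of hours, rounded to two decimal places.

16.75 hours

Thu: 10:16–18:27 = 8 h 11 min − 75 min = 6 h 56 min → rounds to 7 h 0 min
Fri: 08:42–18:22 = 9 h 40 min → rounds to 9 h 45 min
Total credited: 16 h 45 min.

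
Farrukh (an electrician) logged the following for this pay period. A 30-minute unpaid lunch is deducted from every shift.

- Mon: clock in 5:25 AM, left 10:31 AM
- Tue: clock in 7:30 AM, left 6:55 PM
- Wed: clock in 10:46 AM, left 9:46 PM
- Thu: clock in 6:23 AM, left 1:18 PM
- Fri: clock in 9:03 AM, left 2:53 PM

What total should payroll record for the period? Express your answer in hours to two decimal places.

37.77 hours

Mon: 5:25 AM–10:31 AM = 5 h 6 min; less 30 min break → 4 h 36 min
Tue: 7:30 AM–6:55 PM = 11 h 25 min; less 30 min break → 10 h 55 min
Wed: 10:46 AM–9:46 PM = 11 h 0 min; less 30 min break → 10 h 30 min
Thu: 6:23 AM–1:18 PM = 6 h 55 min; less 30 min break → 6 h 25 min
Fri: 9:03 AM–2:53 PM = 5 h 50 min; less 30 min break → 5 h 20 min
Total: 4 h 36 min + 10 h 55 min + 10 h 30 min + 6 h 25 min + 5 h 20 min = 37 h 46 min.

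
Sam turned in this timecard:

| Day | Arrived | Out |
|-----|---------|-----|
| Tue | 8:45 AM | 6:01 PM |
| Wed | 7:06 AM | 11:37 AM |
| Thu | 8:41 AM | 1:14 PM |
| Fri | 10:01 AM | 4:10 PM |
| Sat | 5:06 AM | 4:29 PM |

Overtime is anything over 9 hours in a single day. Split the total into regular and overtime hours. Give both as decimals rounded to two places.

Regular 33.22 hours, overtime 2.65 hours

Tue: 8:45 AM–6:01 PM = 9 h 16 min
Wed: 7:06 AM–11:37 AM = 4 h 31 min
Thu: 8:41 AM–1:14 PM = 4 h 33 min
Fri: 10:01 AM–4:10 PM = 6 h 9 min
Sat: 5:06 AM–4:29 PM = 11 h 23 min
Tue reg 9 h 0 min / OT 0 h 16 min; Wed reg 4 h 31 min / OT 0 h 0 min; Thu reg 4 h 33 min / OT 0 h 0 min; Fri reg 6 h 9 min / OT 0 h 0 min; Sat reg 9 h 0 min / OT 2 h 23 min.
Totals: regular 33 h 13 min, overtime 2 h 39 min.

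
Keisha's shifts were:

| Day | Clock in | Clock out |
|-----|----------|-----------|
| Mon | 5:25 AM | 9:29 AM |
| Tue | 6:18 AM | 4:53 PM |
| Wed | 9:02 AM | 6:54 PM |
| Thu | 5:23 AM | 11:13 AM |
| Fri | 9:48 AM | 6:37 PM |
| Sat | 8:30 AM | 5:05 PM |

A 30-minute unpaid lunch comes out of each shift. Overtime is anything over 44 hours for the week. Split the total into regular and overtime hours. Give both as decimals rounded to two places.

Regular 44.00 hours, overtime 0.75 hours

Mon: 5:25 AM–9:29 AM = 4 h 4 min; less 30 min break → 3 h 34 min
Tue: 6:18 AM–4:53 PM = 10 h 35 min; less 30 min break → 10 h 5 min
Wed: 9:02 AM–6:54 PM = 9 h 52 min; less 30 min break → 9 h 22 min
Thu: 5:23 AM–11:13 AM = 5 h 50 min; less 30 min break → 5 h 20 min
Fri: 9:48 AM–6:37 PM = 8 h 49 min; less 30 min break → 8 h 19 min
Sat: 8:30 AM–5:05 PM = 8 h 35 min; less 30 min break → 8 h 5 min
Total worked: 44 h 45 min = 44.75 h.
Threshold 44 h → overtime 0 h 45 min, regular 44 h 0 min.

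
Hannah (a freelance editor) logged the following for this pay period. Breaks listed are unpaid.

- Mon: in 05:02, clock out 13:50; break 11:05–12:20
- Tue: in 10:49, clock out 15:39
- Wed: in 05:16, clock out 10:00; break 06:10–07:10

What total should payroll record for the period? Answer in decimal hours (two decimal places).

Mon: 05:02–13:50 = 8 h 48 min; less 75 min break → 7 h 33 min
Tue: 10:49–15:39 = 4 h 50 min
Wed: 05:16–10:00 = 4 h 44 min; less 60 min break → 3 h 44 min
Total: 7 h 33 min + 4 h 50 min + 3 h 44 min = 16 h 7 min.

16.12 hours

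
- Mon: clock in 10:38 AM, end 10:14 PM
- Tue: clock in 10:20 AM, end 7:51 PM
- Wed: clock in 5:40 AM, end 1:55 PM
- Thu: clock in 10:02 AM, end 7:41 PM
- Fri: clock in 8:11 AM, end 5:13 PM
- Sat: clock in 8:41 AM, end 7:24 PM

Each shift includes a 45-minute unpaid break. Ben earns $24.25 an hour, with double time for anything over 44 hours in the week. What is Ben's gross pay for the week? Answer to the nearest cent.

$1564.93

Mon: 10:38 AM–10:14 PM = 11 h 36 min; less 45 min break → 10 h 51 min
Tue: 10:20 AM–7:51 PM = 9 h 31 min; less 45 min break → 8 h 46 min
Wed: 5:40 AM–1:55 PM = 8 h 15 min; less 45 min break → 7 h 30 min
Thu: 10:02 AM–7:41 PM = 9 h 39 min; less 45 min break → 8 h 54 min
Fri: 8:11 AM–5:13 PM = 9 h 2 min; less 45 min break → 8 h 17 min
Sat: 8:41 AM–7:24 PM = 10 h 43 min; less 45 min break → 9 h 58 min
Total worked: 54 h 16 min = 3256 min.
Regular 44 h 0 min = 2640 min at $24.25/h; overtime 10 h 16 min = 616 min at $48.50/h.
Pay = (2640 × $24.25 + 616 × $48.50) ÷ 60 = $1564.93.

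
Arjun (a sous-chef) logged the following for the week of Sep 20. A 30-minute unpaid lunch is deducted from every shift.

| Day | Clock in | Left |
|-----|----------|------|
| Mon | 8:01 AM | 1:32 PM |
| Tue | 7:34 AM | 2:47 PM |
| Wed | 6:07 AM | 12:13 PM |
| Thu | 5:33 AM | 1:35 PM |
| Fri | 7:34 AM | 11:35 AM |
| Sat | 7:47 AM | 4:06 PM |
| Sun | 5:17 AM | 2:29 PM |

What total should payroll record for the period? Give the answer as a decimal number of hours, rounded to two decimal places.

44.90 hours

Mon: 8:01 AM–1:32 PM = 5 h 31 min; less 30 min break → 5 h 1 min
Tue: 7:34 AM–2:47 PM = 7 h 13 min; less 30 min break → 6 h 43 min
Wed: 6:07 AM–12:13 PM = 6 h 6 min; less 30 min break → 5 h 36 min
Thu: 5:33 AM–1:35 PM = 8 h 2 min; less 30 min break → 7 h 32 min
Fri: 7:34 AM–11:35 AM = 4 h 1 min; less 30 min break → 3 h 31 min
Sat: 7:47 AM–4:06 PM = 8 h 19 min; less 30 min break → 7 h 49 min
Sun: 5:17 AM–2:29 PM = 9 h 12 min; less 30 min break → 8 h 42 min
Total: 5 h 1 min + 6 h 43 min + 5 h 36 min + 7 h 32 min + 3 h 31 min + 7 h 49 min + 8 h 42 min = 44 h 54 min.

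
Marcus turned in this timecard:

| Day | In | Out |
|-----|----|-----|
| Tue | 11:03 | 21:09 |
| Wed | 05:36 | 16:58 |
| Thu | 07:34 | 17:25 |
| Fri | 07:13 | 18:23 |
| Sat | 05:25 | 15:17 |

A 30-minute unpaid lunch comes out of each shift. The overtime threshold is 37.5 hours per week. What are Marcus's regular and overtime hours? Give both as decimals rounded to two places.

Regular 37.50 hours, overtime 12.35 hours

Tue: 11:03–21:09 = 10 h 6 min; less 30 min break → 9 h 36 min
Wed: 05:36–16:58 = 11 h 22 min; less 30 min break → 10 h 52 min
Thu: 07:34–17:25 = 9 h 51 min; less 30 min break → 9 h 21 min
Fri: 07:13–18:23 = 11 h 10 min; less 30 min break → 10 h 40 min
Sat: 05:25–15:17 = 9 h 52 min; less 30 min break → 9 h 22 min
Total worked: 49 h 51 min = 49.85 h.
Threshold 37.5 h → overtime 12 h 21 min, regular 37 h 30 min.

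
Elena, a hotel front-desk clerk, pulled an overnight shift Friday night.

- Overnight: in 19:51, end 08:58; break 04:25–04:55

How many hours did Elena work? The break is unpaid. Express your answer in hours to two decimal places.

12.62 hours

Overnight: 19:51 → midnight = 4 h 9 min; midnight → 08:58 = 8 h 58 min; span 13 h 7 min; less 30 min break → 12 h 37 min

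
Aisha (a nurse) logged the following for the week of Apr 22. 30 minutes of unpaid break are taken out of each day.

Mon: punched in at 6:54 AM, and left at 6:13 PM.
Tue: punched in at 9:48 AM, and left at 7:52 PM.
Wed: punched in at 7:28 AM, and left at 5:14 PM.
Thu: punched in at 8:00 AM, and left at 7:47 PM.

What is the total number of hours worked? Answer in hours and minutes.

40 h 56 min

Mon: 6:54 AM–6:13 PM = 11 h 19 min; less 30 min break → 10 h 49 min
Tue: 9:48 AM–7:52 PM = 10 h 4 min; less 30 min break → 9 h 34 min
Wed: 7:28 AM–5:14 PM = 9 h 46 min; less 30 min break → 9 h 16 min
Thu: 8:00 AM–7:47 PM = 11 h 47 min; less 30 min break → 11 h 17 min
Total: 10 h 49 min + 9 h 34 min + 9 h 16 min + 11 h 17 min = 40 h 56 min.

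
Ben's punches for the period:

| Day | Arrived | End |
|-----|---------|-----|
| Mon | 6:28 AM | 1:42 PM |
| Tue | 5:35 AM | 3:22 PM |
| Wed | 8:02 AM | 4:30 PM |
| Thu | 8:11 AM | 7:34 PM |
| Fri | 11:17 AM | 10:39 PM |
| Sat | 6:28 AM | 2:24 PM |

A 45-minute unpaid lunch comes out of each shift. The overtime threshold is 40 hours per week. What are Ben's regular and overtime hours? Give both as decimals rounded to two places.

Regular 40.00 hours, overtime 11.67 hours

Mon: 6:28 AM–1:42 PM = 7 h 14 min; less 45 min break → 6 h 29 min
Tue: 5:35 AM–3:22 PM = 9 h 47 min; less 45 min break → 9 h 2 min
Wed: 8:02 AM–4:30 PM = 8 h 28 min; less 45 min break → 7 h 43 min
Thu: 8:11 AM–7:34 PM = 11 h 23 min; less 45 min break → 10 h 38 min
Fri: 11:17 AM–10:39 PM = 11 h 22 min; less 45 min break → 10 h 37 min
Sat: 6:28 AM–2:24 PM = 7 h 56 min; less 45 min break → 7 h 11 min
Total worked: 51 h 40 min = 51.67 h.
Threshold 40 h → overtime 11 h 40 min, regular 40 h 0 min.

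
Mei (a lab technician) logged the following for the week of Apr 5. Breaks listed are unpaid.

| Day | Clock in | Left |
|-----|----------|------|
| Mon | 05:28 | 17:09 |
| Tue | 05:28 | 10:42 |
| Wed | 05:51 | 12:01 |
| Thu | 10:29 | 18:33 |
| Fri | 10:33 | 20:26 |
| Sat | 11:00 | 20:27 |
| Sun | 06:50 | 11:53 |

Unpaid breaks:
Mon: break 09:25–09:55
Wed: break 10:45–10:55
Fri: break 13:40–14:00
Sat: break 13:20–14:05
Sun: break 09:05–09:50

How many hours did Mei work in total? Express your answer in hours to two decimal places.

Mon: 05:28–17:09 = 11 h 41 min; less 30 min break → 11 h 11 min
Tue: 05:28–10:42 = 5 h 14 min
Wed: 05:51–12:01 = 6 h 10 min; less 10 min break → 6 h 0 min
Thu: 10:29–18:33 = 8 h 4 min
Fri: 10:33–20:26 = 9 h 53 min; less 20 min break → 9 h 33 min
Sat: 11:00–20:27 = 9 h 27 min; less 45 min break → 8 h 42 min
Sun: 06:50–11:53 = 5 h 3 min; less 45 min break → 4 h 18 min
Total: 11 h 11 min + 5 h 14 min + 6 h 0 min + 8 h 4 min + 9 h 33 min + 8 h 42 min + 4 h 18 min = 53 h 2 min.

53.03 hours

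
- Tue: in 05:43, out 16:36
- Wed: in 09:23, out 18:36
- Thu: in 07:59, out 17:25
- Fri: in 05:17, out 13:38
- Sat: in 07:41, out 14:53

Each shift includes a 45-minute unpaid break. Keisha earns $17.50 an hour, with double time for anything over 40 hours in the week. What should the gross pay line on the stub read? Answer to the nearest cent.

$746.67

Tue: 05:43–16:36 = 10 h 53 min; less 45 min break → 10 h 8 min
Wed: 09:23–18:36 = 9 h 13 min; less 45 min break → 8 h 28 min
Thu: 07:59–17:25 = 9 h 26 min; less 45 min break → 8 h 41 min
Fri: 05:17–13:38 = 8 h 21 min; less 45 min break → 7 h 36 min
Sat: 07:41–14:53 = 7 h 12 min; less 45 min break → 6 h 27 min
Total worked: 41 h 20 min = 2480 min.
Regular 40 h 0 min = 2400 min at $17.50/h; overtime 1 h 20 min = 80 min at $35.00/h.
Pay = (2400 × $17.50 + 80 × $35.00) ÷ 60 = $746.67.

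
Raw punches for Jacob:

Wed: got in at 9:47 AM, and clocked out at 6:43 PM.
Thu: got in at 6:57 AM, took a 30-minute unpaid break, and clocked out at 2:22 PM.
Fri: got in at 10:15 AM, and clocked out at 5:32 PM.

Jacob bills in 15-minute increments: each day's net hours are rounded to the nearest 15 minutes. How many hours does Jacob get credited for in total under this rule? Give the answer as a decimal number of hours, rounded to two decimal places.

23.25 hours

Wed: 9:47 AM–6:43 PM = 8 h 56 min → rounds to 9 h 0 min
Thu: 6:57 AM–2:22 PM = 7 h 25 min − 30 min = 6 h 55 min → rounds to 7 h 0 min
Fri: 10:15 AM–5:32 PM = 7 h 17 min → rounds to 7 h 15 min
Total credited: 23 h 15 min.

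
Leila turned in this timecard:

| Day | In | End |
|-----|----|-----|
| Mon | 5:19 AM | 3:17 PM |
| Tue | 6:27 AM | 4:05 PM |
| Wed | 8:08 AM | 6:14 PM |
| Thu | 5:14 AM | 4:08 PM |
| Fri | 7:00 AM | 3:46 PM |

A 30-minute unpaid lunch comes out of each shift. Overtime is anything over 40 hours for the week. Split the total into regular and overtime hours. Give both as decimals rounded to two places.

Mon: 5:19 AM–3:17 PM = 9 h 58 min; less 30 min break → 9 h 28 min
Tue: 6:27 AM–4:05 PM = 9 h 38 min; less 30 min break → 9 h 8 min
Wed: 8:08 AM–6:14 PM = 10 h 6 min; less 30 min break → 9 h 36 min
Thu: 5:14 AM–4:08 PM = 10 h 54 min; less 30 min break → 10 h 24 min
Fri: 7:00 AM–3:46 PM = 8 h 46 min; less 30 min break → 8 h 16 min
Total worked: 46 h 52 min = 46.87 h.
Threshold 40 h → overtime 6 h 52 min, regular 40 h 0 min.

Regular 40.00 hours, overtime 6.87 hours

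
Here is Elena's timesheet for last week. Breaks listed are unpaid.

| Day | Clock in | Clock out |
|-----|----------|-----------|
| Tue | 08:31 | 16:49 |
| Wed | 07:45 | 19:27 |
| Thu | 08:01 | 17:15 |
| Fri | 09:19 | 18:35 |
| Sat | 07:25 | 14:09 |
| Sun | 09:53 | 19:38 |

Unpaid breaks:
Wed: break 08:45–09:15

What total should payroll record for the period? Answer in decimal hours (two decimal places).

Tue: 08:31–16:49 = 8 h 18 min
Wed: 07:45–19:27 = 11 h 42 min; less 30 min break → 11 h 12 min
Thu: 08:01–17:15 = 9 h 14 min
Fri: 09:19–18:35 = 9 h 16 min
Sat: 07:25–14:09 = 6 h 44 min
Sun: 09:53–19:38 = 9 h 45 min
Total: 8 h 18 min + 11 h 12 min + 9 h 14 min + 9 h 16 min + 6 h 44 min + 9 h 45 min = 54 h 29 min.

54.48 hours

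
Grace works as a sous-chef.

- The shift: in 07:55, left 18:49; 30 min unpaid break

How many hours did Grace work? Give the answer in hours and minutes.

10 h 24 min

The shift: 07:55–18:49 = 10 h 54 min; less 30 min break → 10 h 24 min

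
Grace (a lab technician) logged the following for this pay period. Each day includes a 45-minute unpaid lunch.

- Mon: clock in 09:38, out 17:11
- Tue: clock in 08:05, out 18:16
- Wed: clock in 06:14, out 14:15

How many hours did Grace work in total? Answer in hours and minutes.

23 h 30 min

Mon: 09:38–17:11 = 7 h 33 min; less 45 min break → 6 h 48 min
Tue: 08:05–18:16 = 10 h 11 min; less 45 min break → 9 h 26 min
Wed: 06:14–14:15 = 8 h 1 min; less 45 min break → 7 h 16 min
Total: 6 h 48 min + 9 h 26 min + 7 h 16 min = 23 h 30 min.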